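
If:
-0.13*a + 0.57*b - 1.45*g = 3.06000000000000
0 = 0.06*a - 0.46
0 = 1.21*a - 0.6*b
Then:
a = 7.67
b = 15.46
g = 3.28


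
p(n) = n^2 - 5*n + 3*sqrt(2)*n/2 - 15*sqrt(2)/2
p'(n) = 2*n - 5 + 3*sqrt(2)/2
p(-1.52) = -3.92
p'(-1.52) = -5.92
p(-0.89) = -7.25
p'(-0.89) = -4.66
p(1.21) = -12.63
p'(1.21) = -0.46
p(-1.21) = -5.66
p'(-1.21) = -5.30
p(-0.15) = -10.15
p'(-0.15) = -3.18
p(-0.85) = -7.44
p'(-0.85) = -4.58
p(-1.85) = -1.86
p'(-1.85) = -6.58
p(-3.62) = 12.92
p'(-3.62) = -10.12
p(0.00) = -10.61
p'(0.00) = -2.88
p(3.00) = -10.24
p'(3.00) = 3.12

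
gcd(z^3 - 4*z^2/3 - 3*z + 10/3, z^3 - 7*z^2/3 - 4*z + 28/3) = z - 2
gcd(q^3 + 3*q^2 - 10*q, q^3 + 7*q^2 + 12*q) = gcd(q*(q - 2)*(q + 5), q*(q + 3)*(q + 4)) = q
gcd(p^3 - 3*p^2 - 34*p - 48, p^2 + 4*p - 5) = 1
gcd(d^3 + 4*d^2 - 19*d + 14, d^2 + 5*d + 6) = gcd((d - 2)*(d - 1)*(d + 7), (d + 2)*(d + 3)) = 1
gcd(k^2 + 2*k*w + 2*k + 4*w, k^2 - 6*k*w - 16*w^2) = k + 2*w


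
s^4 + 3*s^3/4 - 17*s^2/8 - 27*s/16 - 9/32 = (s - 3/2)*(s + 1/4)*(s + 1/2)*(s + 3/2)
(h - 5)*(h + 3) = h^2 - 2*h - 15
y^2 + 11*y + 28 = (y + 4)*(y + 7)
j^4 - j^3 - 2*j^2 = j^2*(j - 2)*(j + 1)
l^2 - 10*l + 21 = (l - 7)*(l - 3)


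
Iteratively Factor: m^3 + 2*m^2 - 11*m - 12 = (m - 3)*(m^2 + 5*m + 4) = (m - 3)*(m + 1)*(m + 4)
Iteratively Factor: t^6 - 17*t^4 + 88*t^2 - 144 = (t + 2)*(t^5 - 2*t^4 - 13*t^3 + 26*t^2 + 36*t - 72) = (t - 3)*(t + 2)*(t^4 + t^3 - 10*t^2 - 4*t + 24) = (t - 3)*(t + 2)^2*(t^3 - t^2 - 8*t + 12) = (t - 3)*(t - 2)*(t + 2)^2*(t^2 + t - 6) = (t - 3)*(t - 2)^2*(t + 2)^2*(t + 3)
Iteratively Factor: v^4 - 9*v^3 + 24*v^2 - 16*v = (v - 1)*(v^3 - 8*v^2 + 16*v) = (v - 4)*(v - 1)*(v^2 - 4*v) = v*(v - 4)*(v - 1)*(v - 4)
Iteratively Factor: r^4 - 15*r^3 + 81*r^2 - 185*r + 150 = (r - 5)*(r^3 - 10*r^2 + 31*r - 30) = (r - 5)*(r - 3)*(r^2 - 7*r + 10) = (r - 5)^2*(r - 3)*(r - 2)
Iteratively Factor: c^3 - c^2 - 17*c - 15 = (c + 1)*(c^2 - 2*c - 15) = (c + 1)*(c + 3)*(c - 5)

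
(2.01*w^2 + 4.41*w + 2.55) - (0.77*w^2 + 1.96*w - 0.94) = 1.24*w^2 + 2.45*w + 3.49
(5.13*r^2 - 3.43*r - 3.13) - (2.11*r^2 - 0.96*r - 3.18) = 3.02*r^2 - 2.47*r + 0.0500000000000003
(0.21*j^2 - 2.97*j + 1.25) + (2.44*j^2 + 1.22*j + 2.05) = 2.65*j^2 - 1.75*j + 3.3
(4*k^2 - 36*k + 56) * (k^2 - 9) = 4*k^4 - 36*k^3 + 20*k^2 + 324*k - 504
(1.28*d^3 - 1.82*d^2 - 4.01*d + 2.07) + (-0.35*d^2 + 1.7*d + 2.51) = 1.28*d^3 - 2.17*d^2 - 2.31*d + 4.58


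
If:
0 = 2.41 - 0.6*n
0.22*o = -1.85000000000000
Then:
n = 4.02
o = -8.41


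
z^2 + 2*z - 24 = (z - 4)*(z + 6)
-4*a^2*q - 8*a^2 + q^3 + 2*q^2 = (-2*a + q)*(2*a + q)*(q + 2)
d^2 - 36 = (d - 6)*(d + 6)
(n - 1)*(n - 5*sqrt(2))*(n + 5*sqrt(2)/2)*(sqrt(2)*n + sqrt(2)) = sqrt(2)*n^4 - 5*n^3 - 26*sqrt(2)*n^2 + 5*n + 25*sqrt(2)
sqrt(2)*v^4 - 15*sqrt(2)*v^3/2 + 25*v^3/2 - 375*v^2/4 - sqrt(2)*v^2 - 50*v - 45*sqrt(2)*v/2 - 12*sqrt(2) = (v - 8)*(v + 1/2)*(v + 6*sqrt(2))*(sqrt(2)*v + 1/2)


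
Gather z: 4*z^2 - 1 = 4*z^2 - 1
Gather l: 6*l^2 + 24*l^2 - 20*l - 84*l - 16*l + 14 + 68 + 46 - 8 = 30*l^2 - 120*l + 120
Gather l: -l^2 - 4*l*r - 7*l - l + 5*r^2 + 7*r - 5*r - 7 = -l^2 + l*(-4*r - 8) + 5*r^2 + 2*r - 7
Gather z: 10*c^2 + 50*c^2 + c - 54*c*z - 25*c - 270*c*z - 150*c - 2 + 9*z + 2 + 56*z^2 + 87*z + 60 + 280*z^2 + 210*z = 60*c^2 - 174*c + 336*z^2 + z*(306 - 324*c) + 60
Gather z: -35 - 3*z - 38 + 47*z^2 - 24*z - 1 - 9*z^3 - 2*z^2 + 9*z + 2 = -9*z^3 + 45*z^2 - 18*z - 72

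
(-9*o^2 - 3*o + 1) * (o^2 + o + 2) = -9*o^4 - 12*o^3 - 20*o^2 - 5*o + 2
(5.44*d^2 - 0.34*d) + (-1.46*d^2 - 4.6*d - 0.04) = 3.98*d^2 - 4.94*d - 0.04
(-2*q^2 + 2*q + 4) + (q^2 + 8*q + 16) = -q^2 + 10*q + 20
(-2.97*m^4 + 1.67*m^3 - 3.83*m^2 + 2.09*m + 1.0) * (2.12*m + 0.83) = -6.2964*m^5 + 1.0753*m^4 - 6.7335*m^3 + 1.2519*m^2 + 3.8547*m + 0.83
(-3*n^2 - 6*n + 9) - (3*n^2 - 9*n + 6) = -6*n^2 + 3*n + 3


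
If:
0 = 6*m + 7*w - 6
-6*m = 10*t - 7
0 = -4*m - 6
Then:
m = -3/2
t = 8/5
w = 15/7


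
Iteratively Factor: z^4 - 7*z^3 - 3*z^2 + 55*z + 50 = (z + 1)*(z^3 - 8*z^2 + 5*z + 50) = (z - 5)*(z + 1)*(z^2 - 3*z - 10) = (z - 5)^2*(z + 1)*(z + 2)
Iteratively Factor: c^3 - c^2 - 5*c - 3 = (c - 3)*(c^2 + 2*c + 1) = (c - 3)*(c + 1)*(c + 1)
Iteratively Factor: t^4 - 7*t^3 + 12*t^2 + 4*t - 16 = (t + 1)*(t^3 - 8*t^2 + 20*t - 16) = (t - 4)*(t + 1)*(t^2 - 4*t + 4) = (t - 4)*(t - 2)*(t + 1)*(t - 2)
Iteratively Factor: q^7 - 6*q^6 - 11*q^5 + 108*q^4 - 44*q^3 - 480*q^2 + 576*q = (q + 3)*(q^6 - 9*q^5 + 16*q^4 + 60*q^3 - 224*q^2 + 192*q) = (q + 3)^2*(q^5 - 12*q^4 + 52*q^3 - 96*q^2 + 64*q) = (q - 4)*(q + 3)^2*(q^4 - 8*q^3 + 20*q^2 - 16*q) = (q - 4)*(q - 2)*(q + 3)^2*(q^3 - 6*q^2 + 8*q) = (q - 4)*(q - 2)^2*(q + 3)^2*(q^2 - 4*q) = q*(q - 4)*(q - 2)^2*(q + 3)^2*(q - 4)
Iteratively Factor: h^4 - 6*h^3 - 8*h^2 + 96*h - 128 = (h - 4)*(h^3 - 2*h^2 - 16*h + 32) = (h - 4)^2*(h^2 + 2*h - 8) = (h - 4)^2*(h - 2)*(h + 4)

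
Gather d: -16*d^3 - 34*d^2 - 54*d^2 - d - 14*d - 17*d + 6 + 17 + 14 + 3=-16*d^3 - 88*d^2 - 32*d + 40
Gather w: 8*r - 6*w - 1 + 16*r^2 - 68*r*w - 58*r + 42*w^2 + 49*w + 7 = 16*r^2 - 50*r + 42*w^2 + w*(43 - 68*r) + 6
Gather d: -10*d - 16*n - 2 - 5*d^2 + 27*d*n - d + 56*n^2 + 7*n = -5*d^2 + d*(27*n - 11) + 56*n^2 - 9*n - 2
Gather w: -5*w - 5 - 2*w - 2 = -7*w - 7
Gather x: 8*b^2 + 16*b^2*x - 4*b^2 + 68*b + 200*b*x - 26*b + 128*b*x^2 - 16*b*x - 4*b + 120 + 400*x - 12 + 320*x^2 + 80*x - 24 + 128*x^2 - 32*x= 4*b^2 + 38*b + x^2*(128*b + 448) + x*(16*b^2 + 184*b + 448) + 84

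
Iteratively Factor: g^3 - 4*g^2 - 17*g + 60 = (g - 3)*(g^2 - g - 20) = (g - 3)*(g + 4)*(g - 5)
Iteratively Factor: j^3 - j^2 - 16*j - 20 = (j - 5)*(j^2 + 4*j + 4) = (j - 5)*(j + 2)*(j + 2)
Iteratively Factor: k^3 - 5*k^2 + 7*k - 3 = (k - 1)*(k^2 - 4*k + 3) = (k - 1)^2*(k - 3)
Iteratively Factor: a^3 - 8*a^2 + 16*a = (a - 4)*(a^2 - 4*a) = a*(a - 4)*(a - 4)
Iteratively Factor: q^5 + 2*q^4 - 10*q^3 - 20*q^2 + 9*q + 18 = (q - 3)*(q^4 + 5*q^3 + 5*q^2 - 5*q - 6) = (q - 3)*(q + 2)*(q^3 + 3*q^2 - q - 3) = (q - 3)*(q + 2)*(q + 3)*(q^2 - 1) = (q - 3)*(q - 1)*(q + 2)*(q + 3)*(q + 1)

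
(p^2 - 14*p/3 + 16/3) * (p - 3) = p^3 - 23*p^2/3 + 58*p/3 - 16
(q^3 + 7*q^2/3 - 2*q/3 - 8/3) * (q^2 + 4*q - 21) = q^5 + 19*q^4/3 - 37*q^3/3 - 163*q^2/3 + 10*q/3 + 56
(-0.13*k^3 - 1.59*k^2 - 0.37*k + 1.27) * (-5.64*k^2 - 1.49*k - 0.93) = 0.7332*k^5 + 9.1613*k^4 + 4.5768*k^3 - 5.1328*k^2 - 1.5482*k - 1.1811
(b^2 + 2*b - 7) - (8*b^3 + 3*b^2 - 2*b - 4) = -8*b^3 - 2*b^2 + 4*b - 3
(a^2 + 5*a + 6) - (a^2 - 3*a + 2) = 8*a + 4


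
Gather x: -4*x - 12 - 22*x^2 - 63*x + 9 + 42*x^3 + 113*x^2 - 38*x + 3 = 42*x^3 + 91*x^2 - 105*x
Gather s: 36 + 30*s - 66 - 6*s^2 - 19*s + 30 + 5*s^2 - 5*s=-s^2 + 6*s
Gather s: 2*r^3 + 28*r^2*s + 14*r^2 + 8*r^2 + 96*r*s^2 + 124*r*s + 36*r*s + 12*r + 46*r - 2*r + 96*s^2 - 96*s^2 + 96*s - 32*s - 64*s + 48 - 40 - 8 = 2*r^3 + 22*r^2 + 96*r*s^2 + 56*r + s*(28*r^2 + 160*r)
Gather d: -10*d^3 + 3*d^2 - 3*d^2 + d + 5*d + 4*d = -10*d^3 + 10*d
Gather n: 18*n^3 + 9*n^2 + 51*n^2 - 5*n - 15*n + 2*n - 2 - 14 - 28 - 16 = 18*n^3 + 60*n^2 - 18*n - 60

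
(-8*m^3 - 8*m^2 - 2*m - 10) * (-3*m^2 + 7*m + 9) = 24*m^5 - 32*m^4 - 122*m^3 - 56*m^2 - 88*m - 90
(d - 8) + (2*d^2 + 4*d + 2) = 2*d^2 + 5*d - 6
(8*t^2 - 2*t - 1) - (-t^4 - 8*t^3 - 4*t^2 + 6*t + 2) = t^4 + 8*t^3 + 12*t^2 - 8*t - 3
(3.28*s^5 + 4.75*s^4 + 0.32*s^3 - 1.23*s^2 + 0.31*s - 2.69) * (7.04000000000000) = 23.0912*s^5 + 33.44*s^4 + 2.2528*s^3 - 8.6592*s^2 + 2.1824*s - 18.9376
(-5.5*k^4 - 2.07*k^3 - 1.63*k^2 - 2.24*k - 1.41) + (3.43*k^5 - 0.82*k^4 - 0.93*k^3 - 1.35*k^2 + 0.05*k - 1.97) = 3.43*k^5 - 6.32*k^4 - 3.0*k^3 - 2.98*k^2 - 2.19*k - 3.38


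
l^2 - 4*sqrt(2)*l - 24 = (l - 6*sqrt(2))*(l + 2*sqrt(2))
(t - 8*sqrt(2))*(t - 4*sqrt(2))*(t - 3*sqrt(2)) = t^3 - 15*sqrt(2)*t^2 + 136*t - 192*sqrt(2)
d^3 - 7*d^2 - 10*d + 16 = (d - 8)*(d - 1)*(d + 2)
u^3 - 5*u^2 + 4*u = u*(u - 4)*(u - 1)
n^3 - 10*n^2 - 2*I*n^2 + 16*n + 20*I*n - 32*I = (n - 8)*(n - 2)*(n - 2*I)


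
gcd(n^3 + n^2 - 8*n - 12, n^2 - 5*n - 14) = n + 2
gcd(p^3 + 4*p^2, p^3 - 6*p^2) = p^2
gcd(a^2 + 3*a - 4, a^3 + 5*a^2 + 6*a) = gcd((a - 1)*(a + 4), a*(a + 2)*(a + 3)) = 1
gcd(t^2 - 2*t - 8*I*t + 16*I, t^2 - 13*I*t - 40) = t - 8*I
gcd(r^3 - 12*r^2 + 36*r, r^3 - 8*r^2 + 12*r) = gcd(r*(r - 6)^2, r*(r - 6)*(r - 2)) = r^2 - 6*r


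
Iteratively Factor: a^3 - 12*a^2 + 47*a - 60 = (a - 3)*(a^2 - 9*a + 20) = (a - 5)*(a - 3)*(a - 4)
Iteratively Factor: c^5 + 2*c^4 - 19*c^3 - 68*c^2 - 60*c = (c + 3)*(c^4 - c^3 - 16*c^2 - 20*c) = (c - 5)*(c + 3)*(c^3 + 4*c^2 + 4*c) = c*(c - 5)*(c + 3)*(c^2 + 4*c + 4) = c*(c - 5)*(c + 2)*(c + 3)*(c + 2)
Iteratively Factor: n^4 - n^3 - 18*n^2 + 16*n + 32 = (n + 1)*(n^3 - 2*n^2 - 16*n + 32) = (n - 4)*(n + 1)*(n^2 + 2*n - 8) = (n - 4)*(n - 2)*(n + 1)*(n + 4)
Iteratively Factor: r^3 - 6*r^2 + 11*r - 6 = (r - 3)*(r^2 - 3*r + 2) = (r - 3)*(r - 2)*(r - 1)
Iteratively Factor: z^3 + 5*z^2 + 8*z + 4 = (z + 1)*(z^2 + 4*z + 4) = (z + 1)*(z + 2)*(z + 2)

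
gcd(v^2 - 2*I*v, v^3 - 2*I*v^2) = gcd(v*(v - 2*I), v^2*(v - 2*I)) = v^2 - 2*I*v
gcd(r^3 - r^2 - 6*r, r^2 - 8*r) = r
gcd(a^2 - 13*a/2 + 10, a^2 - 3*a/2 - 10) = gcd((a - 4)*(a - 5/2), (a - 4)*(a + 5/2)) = a - 4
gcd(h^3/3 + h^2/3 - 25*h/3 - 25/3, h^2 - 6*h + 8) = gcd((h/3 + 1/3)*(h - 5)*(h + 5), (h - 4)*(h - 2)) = 1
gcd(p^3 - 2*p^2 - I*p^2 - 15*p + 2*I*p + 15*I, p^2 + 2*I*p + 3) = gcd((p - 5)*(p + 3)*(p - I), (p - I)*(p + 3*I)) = p - I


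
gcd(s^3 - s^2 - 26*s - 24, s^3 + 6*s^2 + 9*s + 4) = s^2 + 5*s + 4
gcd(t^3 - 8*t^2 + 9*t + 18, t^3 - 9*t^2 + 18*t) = t^2 - 9*t + 18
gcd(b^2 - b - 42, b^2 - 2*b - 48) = b + 6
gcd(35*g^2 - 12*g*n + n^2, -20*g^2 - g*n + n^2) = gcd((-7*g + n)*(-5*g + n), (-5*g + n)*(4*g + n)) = 5*g - n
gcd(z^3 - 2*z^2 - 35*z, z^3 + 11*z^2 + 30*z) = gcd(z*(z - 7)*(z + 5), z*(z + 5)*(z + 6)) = z^2 + 5*z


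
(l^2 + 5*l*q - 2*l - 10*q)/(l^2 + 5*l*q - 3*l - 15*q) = (l - 2)/(l - 3)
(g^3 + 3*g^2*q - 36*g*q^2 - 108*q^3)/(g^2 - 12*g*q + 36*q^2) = (-g^2 - 9*g*q - 18*q^2)/(-g + 6*q)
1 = 1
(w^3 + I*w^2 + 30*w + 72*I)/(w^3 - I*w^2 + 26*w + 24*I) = (w + 3*I)/(w + I)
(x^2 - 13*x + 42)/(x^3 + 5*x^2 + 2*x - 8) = (x^2 - 13*x + 42)/(x^3 + 5*x^2 + 2*x - 8)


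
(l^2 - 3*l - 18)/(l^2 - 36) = (l + 3)/(l + 6)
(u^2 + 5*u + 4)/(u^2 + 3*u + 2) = (u + 4)/(u + 2)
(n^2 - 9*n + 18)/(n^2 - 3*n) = (n - 6)/n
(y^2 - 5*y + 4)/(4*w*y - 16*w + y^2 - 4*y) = (y - 1)/(4*w + y)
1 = 1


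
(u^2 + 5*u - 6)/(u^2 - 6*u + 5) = (u + 6)/(u - 5)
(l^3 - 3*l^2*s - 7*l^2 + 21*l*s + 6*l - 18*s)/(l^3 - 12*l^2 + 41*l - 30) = (l - 3*s)/(l - 5)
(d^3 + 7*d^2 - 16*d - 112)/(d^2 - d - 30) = (-d^3 - 7*d^2 + 16*d + 112)/(-d^2 + d + 30)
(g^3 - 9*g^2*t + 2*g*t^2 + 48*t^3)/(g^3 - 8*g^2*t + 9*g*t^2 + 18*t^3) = (-g^2 + 6*g*t + 16*t^2)/(-g^2 + 5*g*t + 6*t^2)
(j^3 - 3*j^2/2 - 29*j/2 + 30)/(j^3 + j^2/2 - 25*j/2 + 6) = (2*j - 5)/(2*j - 1)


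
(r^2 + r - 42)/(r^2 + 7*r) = (r - 6)/r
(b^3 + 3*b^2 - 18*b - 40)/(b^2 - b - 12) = (b^2 + 7*b + 10)/(b + 3)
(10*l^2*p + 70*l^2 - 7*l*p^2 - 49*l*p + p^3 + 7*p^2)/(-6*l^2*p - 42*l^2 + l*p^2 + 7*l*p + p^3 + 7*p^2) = (-5*l + p)/(3*l + p)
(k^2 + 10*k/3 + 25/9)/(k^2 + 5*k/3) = (k + 5/3)/k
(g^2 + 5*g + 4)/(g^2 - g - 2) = (g + 4)/(g - 2)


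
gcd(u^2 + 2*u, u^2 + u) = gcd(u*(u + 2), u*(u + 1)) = u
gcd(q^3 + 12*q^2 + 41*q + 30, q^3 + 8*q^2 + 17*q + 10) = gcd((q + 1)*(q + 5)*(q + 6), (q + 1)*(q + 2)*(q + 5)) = q^2 + 6*q + 5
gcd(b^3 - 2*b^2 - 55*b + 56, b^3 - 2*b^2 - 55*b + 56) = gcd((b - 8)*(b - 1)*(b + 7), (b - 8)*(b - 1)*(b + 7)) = b^3 - 2*b^2 - 55*b + 56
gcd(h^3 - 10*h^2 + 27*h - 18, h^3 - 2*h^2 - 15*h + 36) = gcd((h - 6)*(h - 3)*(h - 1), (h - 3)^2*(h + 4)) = h - 3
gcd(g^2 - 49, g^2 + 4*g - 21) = g + 7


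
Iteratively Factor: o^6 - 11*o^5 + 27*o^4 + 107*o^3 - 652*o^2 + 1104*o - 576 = (o - 3)*(o^5 - 8*o^4 + 3*o^3 + 116*o^2 - 304*o + 192) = (o - 3)*(o + 4)*(o^4 - 12*o^3 + 51*o^2 - 88*o + 48) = (o - 4)*(o - 3)*(o + 4)*(o^3 - 8*o^2 + 19*o - 12) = (o - 4)*(o - 3)^2*(o + 4)*(o^2 - 5*o + 4) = (o - 4)*(o - 3)^2*(o - 1)*(o + 4)*(o - 4)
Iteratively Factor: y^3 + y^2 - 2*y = (y)*(y^2 + y - 2) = y*(y + 2)*(y - 1)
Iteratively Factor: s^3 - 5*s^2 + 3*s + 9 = (s - 3)*(s^2 - 2*s - 3) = (s - 3)*(s + 1)*(s - 3)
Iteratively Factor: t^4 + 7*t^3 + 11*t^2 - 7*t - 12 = (t + 1)*(t^3 + 6*t^2 + 5*t - 12) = (t - 1)*(t + 1)*(t^2 + 7*t + 12) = (t - 1)*(t + 1)*(t + 3)*(t + 4)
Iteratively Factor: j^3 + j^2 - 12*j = (j)*(j^2 + j - 12) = j*(j - 3)*(j + 4)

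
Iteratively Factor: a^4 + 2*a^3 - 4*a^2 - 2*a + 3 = (a - 1)*(a^3 + 3*a^2 - a - 3) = (a - 1)^2*(a^2 + 4*a + 3) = (a - 1)^2*(a + 1)*(a + 3)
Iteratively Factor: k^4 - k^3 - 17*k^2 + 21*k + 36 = (k + 4)*(k^3 - 5*k^2 + 3*k + 9) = (k - 3)*(k + 4)*(k^2 - 2*k - 3) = (k - 3)*(k + 1)*(k + 4)*(k - 3)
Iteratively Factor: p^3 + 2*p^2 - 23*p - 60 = (p + 3)*(p^2 - p - 20) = (p + 3)*(p + 4)*(p - 5)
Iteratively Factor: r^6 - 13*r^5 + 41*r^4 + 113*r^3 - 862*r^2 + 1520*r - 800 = (r - 4)*(r^5 - 9*r^4 + 5*r^3 + 133*r^2 - 330*r + 200) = (r - 5)*(r - 4)*(r^4 - 4*r^3 - 15*r^2 + 58*r - 40) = (r - 5)*(r - 4)*(r - 2)*(r^3 - 2*r^2 - 19*r + 20) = (r - 5)*(r - 4)*(r - 2)*(r - 1)*(r^2 - r - 20) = (r - 5)^2*(r - 4)*(r - 2)*(r - 1)*(r + 4)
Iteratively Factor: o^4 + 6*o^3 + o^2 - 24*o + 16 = (o + 4)*(o^3 + 2*o^2 - 7*o + 4) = (o + 4)^2*(o^2 - 2*o + 1) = (o - 1)*(o + 4)^2*(o - 1)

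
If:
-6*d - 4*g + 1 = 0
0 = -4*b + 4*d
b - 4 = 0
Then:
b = 4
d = 4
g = -23/4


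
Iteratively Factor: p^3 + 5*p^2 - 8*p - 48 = (p - 3)*(p^2 + 8*p + 16) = (p - 3)*(p + 4)*(p + 4)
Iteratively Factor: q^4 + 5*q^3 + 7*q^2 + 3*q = (q + 1)*(q^3 + 4*q^2 + 3*q) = (q + 1)^2*(q^2 + 3*q) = q*(q + 1)^2*(q + 3)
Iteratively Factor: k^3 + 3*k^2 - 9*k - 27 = (k + 3)*(k^2 - 9) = (k + 3)^2*(k - 3)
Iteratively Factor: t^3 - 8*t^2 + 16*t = (t - 4)*(t^2 - 4*t) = (t - 4)^2*(t)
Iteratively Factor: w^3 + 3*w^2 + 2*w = (w + 2)*(w^2 + w) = (w + 1)*(w + 2)*(w)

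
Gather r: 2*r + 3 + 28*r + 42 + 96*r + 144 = 126*r + 189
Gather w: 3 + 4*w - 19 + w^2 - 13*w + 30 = w^2 - 9*w + 14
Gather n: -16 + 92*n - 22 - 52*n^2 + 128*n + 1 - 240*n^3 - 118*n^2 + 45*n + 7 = -240*n^3 - 170*n^2 + 265*n - 30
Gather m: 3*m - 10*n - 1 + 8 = 3*m - 10*n + 7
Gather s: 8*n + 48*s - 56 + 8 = 8*n + 48*s - 48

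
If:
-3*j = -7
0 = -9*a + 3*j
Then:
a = 7/9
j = 7/3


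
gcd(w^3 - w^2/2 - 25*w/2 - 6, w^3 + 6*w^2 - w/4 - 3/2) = w + 1/2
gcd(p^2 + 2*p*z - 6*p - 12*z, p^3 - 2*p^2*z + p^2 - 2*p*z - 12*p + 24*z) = 1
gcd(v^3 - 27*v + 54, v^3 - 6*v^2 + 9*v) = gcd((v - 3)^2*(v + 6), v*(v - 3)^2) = v^2 - 6*v + 9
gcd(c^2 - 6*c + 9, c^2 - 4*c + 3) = c - 3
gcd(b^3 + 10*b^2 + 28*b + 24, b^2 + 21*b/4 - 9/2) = b + 6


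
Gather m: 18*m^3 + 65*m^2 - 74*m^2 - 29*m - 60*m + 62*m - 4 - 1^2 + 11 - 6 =18*m^3 - 9*m^2 - 27*m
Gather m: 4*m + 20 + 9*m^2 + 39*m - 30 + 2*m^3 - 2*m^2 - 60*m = 2*m^3 + 7*m^2 - 17*m - 10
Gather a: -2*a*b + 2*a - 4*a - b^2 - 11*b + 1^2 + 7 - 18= a*(-2*b - 2) - b^2 - 11*b - 10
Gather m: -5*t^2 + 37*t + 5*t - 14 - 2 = -5*t^2 + 42*t - 16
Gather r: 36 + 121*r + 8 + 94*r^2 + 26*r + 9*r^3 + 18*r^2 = 9*r^3 + 112*r^2 + 147*r + 44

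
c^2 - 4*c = c*(c - 4)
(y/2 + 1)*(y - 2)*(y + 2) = y^3/2 + y^2 - 2*y - 4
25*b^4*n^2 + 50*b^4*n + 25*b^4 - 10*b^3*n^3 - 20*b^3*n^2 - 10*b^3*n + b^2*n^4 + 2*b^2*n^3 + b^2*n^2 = (-5*b + n)^2*(b*n + b)^2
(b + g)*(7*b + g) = 7*b^2 + 8*b*g + g^2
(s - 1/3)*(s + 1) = s^2 + 2*s/3 - 1/3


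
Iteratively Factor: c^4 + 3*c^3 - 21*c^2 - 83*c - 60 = (c - 5)*(c^3 + 8*c^2 + 19*c + 12) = (c - 5)*(c + 4)*(c^2 + 4*c + 3) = (c - 5)*(c + 3)*(c + 4)*(c + 1)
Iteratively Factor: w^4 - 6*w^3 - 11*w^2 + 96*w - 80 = (w - 4)*(w^3 - 2*w^2 - 19*w + 20) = (w - 5)*(w - 4)*(w^2 + 3*w - 4) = (w - 5)*(w - 4)*(w - 1)*(w + 4)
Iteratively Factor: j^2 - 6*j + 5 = (j - 1)*(j - 5)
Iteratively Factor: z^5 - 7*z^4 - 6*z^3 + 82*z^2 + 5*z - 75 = (z + 3)*(z^4 - 10*z^3 + 24*z^2 + 10*z - 25) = (z - 5)*(z + 3)*(z^3 - 5*z^2 - z + 5) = (z - 5)^2*(z + 3)*(z^2 - 1) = (z - 5)^2*(z + 1)*(z + 3)*(z - 1)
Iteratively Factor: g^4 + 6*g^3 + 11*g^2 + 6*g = (g + 1)*(g^3 + 5*g^2 + 6*g) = (g + 1)*(g + 3)*(g^2 + 2*g) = g*(g + 1)*(g + 3)*(g + 2)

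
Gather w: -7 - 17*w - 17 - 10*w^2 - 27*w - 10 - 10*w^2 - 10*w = -20*w^2 - 54*w - 34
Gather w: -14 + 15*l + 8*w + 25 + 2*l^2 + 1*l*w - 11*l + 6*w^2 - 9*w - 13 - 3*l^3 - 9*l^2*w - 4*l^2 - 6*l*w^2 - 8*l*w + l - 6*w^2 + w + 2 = -3*l^3 - 2*l^2 - 6*l*w^2 + 5*l + w*(-9*l^2 - 7*l)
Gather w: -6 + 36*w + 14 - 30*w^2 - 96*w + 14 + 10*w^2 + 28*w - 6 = -20*w^2 - 32*w + 16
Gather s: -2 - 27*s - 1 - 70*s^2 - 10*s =-70*s^2 - 37*s - 3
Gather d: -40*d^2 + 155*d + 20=-40*d^2 + 155*d + 20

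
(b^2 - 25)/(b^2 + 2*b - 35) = (b + 5)/(b + 7)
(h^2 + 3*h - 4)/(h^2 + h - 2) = (h + 4)/(h + 2)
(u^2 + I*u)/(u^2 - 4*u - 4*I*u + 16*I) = u*(u + I)/(u^2 - 4*u - 4*I*u + 16*I)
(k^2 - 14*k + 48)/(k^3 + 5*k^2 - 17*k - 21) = (k^2 - 14*k + 48)/(k^3 + 5*k^2 - 17*k - 21)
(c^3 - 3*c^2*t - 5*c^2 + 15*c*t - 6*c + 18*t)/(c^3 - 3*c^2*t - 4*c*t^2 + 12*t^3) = (-c^2 + 5*c + 6)/(-c^2 + 4*t^2)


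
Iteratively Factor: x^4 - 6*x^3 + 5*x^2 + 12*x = (x + 1)*(x^3 - 7*x^2 + 12*x) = x*(x + 1)*(x^2 - 7*x + 12) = x*(x - 4)*(x + 1)*(x - 3)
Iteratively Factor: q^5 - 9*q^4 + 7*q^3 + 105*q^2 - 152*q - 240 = (q + 3)*(q^4 - 12*q^3 + 43*q^2 - 24*q - 80) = (q + 1)*(q + 3)*(q^3 - 13*q^2 + 56*q - 80) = (q - 5)*(q + 1)*(q + 3)*(q^2 - 8*q + 16) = (q - 5)*(q - 4)*(q + 1)*(q + 3)*(q - 4)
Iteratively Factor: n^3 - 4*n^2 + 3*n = (n)*(n^2 - 4*n + 3) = n*(n - 3)*(n - 1)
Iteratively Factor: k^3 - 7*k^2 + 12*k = (k)*(k^2 - 7*k + 12) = k*(k - 3)*(k - 4)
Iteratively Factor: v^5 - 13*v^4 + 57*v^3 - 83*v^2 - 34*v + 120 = (v - 4)*(v^4 - 9*v^3 + 21*v^2 + v - 30) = (v - 4)*(v - 2)*(v^3 - 7*v^2 + 7*v + 15) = (v - 5)*(v - 4)*(v - 2)*(v^2 - 2*v - 3) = (v - 5)*(v - 4)*(v - 2)*(v + 1)*(v - 3)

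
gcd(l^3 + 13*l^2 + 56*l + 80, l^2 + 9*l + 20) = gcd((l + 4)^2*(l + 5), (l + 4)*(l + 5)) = l^2 + 9*l + 20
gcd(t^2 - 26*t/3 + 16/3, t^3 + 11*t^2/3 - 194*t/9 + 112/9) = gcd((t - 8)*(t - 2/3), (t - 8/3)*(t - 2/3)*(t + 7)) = t - 2/3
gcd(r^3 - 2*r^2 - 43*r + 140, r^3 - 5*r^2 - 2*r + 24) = r - 4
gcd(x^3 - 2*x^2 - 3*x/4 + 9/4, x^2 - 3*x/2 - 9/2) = 1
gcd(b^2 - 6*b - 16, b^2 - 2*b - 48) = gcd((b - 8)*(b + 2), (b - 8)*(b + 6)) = b - 8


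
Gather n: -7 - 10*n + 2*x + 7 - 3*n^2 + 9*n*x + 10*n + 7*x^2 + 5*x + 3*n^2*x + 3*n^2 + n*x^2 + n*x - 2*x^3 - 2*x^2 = 3*n^2*x + n*(x^2 + 10*x) - 2*x^3 + 5*x^2 + 7*x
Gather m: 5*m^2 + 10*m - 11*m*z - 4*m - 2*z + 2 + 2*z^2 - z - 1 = 5*m^2 + m*(6 - 11*z) + 2*z^2 - 3*z + 1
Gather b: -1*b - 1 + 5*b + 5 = 4*b + 4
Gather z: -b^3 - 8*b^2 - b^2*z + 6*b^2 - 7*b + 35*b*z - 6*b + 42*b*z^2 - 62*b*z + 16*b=-b^3 - 2*b^2 + 42*b*z^2 + 3*b + z*(-b^2 - 27*b)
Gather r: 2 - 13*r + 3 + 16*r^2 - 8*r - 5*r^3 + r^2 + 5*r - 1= -5*r^3 + 17*r^2 - 16*r + 4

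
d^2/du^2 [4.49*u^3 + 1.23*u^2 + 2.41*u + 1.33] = 26.94*u + 2.46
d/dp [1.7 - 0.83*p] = -0.830000000000000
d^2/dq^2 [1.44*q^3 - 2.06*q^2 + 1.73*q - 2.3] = 8.64*q - 4.12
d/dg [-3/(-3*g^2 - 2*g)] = 6*(-3*g - 1)/(g^2*(3*g + 2)^2)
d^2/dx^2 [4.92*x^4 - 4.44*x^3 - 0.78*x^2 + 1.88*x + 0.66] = 59.04*x^2 - 26.64*x - 1.56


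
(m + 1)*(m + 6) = m^2 + 7*m + 6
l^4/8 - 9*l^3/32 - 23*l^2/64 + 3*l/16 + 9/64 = (l/4 + 1/4)*(l/2 + 1/4)*(l - 3)*(l - 3/4)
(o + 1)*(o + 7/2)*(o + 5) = o^3 + 19*o^2/2 + 26*o + 35/2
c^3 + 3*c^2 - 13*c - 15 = (c - 3)*(c + 1)*(c + 5)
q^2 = q^2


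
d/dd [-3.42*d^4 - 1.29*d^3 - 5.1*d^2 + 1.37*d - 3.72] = -13.68*d^3 - 3.87*d^2 - 10.2*d + 1.37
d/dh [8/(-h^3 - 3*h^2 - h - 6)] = 8*(3*h^2 + 6*h + 1)/(h^3 + 3*h^2 + h + 6)^2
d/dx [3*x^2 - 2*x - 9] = 6*x - 2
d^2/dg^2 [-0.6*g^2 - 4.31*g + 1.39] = -1.20000000000000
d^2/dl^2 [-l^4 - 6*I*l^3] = 12*l*(-l - 3*I)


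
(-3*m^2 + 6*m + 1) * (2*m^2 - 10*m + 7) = -6*m^4 + 42*m^3 - 79*m^2 + 32*m + 7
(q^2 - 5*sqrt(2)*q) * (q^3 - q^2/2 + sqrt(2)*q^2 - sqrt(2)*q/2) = q^5 - 4*sqrt(2)*q^4 - q^4/2 - 10*q^3 + 2*sqrt(2)*q^3 + 5*q^2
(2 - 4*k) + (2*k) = 2 - 2*k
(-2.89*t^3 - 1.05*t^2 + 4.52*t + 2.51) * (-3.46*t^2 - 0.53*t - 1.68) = 9.9994*t^5 + 5.1647*t^4 - 10.2275*t^3 - 9.3162*t^2 - 8.9239*t - 4.2168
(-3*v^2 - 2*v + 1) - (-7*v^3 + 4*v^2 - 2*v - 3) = 7*v^3 - 7*v^2 + 4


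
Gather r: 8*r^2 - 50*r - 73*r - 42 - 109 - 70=8*r^2 - 123*r - 221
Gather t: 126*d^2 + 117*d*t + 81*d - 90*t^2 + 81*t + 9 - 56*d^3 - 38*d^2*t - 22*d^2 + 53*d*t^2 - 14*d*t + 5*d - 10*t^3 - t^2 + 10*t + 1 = -56*d^3 + 104*d^2 + 86*d - 10*t^3 + t^2*(53*d - 91) + t*(-38*d^2 + 103*d + 91) + 10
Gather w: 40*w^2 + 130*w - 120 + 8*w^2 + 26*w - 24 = 48*w^2 + 156*w - 144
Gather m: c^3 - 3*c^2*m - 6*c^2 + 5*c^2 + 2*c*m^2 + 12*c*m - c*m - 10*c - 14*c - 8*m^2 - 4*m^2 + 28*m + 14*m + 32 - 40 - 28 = c^3 - c^2 - 24*c + m^2*(2*c - 12) + m*(-3*c^2 + 11*c + 42) - 36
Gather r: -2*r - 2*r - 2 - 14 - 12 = -4*r - 28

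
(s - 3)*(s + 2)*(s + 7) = s^3 + 6*s^2 - 13*s - 42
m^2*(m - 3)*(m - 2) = m^4 - 5*m^3 + 6*m^2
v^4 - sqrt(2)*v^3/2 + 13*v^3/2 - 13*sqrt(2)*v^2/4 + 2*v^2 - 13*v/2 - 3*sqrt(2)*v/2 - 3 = (v + 1/2)*(v + 6)*(v - sqrt(2))*(v + sqrt(2)/2)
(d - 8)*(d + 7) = d^2 - d - 56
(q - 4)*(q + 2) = q^2 - 2*q - 8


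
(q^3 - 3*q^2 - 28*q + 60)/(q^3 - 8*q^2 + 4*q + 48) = (q^2 + 3*q - 10)/(q^2 - 2*q - 8)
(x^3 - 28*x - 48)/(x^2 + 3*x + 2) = (x^2 - 2*x - 24)/(x + 1)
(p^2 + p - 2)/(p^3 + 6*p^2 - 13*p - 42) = (p - 1)/(p^2 + 4*p - 21)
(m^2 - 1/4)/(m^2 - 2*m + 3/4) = (2*m + 1)/(2*m - 3)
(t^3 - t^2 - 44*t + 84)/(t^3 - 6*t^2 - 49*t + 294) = (t - 2)/(t - 7)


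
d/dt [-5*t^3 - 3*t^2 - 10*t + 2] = -15*t^2 - 6*t - 10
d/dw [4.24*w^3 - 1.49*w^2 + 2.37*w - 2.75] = 12.72*w^2 - 2.98*w + 2.37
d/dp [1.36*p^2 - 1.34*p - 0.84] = 2.72*p - 1.34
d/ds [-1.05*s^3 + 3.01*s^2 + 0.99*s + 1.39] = -3.15*s^2 + 6.02*s + 0.99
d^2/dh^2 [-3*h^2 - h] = -6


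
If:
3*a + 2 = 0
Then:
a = -2/3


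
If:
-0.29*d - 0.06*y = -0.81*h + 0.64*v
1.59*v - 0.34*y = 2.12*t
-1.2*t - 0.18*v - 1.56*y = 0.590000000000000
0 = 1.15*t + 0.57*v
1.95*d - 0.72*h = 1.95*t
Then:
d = -0.00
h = -0.07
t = 0.02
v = -0.05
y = -0.39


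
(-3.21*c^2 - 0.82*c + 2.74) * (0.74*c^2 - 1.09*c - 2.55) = -2.3754*c^4 + 2.8921*c^3 + 11.1069*c^2 - 0.895600000000001*c - 6.987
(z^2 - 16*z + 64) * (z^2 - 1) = z^4 - 16*z^3 + 63*z^2 + 16*z - 64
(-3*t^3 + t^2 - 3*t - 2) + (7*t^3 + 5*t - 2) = 4*t^3 + t^2 + 2*t - 4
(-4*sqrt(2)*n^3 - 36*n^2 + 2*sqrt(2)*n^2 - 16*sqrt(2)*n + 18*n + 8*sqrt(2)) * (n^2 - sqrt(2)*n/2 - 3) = -4*sqrt(2)*n^5 - 32*n^4 + 2*sqrt(2)*n^4 + 16*n^3 + 14*sqrt(2)*n^3 - 7*sqrt(2)*n^2 + 124*n^2 - 62*n + 48*sqrt(2)*n - 24*sqrt(2)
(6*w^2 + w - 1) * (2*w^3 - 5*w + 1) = 12*w^5 + 2*w^4 - 32*w^3 + w^2 + 6*w - 1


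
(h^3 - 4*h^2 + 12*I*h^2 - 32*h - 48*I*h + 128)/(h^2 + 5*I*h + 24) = (h^2 + 4*h*(-1 + I) - 16*I)/(h - 3*I)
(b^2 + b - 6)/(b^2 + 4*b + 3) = (b - 2)/(b + 1)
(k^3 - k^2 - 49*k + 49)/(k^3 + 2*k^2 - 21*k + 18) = (k^2 - 49)/(k^2 + 3*k - 18)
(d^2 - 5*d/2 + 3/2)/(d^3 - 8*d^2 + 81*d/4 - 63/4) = 2*(d - 1)/(2*d^2 - 13*d + 21)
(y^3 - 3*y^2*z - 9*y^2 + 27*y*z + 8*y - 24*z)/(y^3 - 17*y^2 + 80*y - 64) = (y - 3*z)/(y - 8)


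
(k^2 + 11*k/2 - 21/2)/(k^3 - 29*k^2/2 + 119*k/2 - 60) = (k + 7)/(k^2 - 13*k + 40)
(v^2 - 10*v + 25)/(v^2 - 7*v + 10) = (v - 5)/(v - 2)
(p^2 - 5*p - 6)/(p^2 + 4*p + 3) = (p - 6)/(p + 3)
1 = 1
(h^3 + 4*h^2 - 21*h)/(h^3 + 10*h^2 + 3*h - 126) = h/(h + 6)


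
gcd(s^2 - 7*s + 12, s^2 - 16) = s - 4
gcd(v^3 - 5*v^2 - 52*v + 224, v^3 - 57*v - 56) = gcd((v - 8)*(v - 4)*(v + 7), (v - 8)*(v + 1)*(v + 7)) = v^2 - v - 56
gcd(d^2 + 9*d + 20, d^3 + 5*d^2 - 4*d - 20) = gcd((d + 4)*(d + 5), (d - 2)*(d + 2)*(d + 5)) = d + 5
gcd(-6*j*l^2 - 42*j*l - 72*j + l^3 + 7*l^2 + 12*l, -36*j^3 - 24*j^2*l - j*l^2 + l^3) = 6*j - l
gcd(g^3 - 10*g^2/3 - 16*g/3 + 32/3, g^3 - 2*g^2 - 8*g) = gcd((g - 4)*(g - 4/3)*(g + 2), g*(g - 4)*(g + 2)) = g^2 - 2*g - 8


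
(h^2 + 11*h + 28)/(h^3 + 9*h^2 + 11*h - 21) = (h + 4)/(h^2 + 2*h - 3)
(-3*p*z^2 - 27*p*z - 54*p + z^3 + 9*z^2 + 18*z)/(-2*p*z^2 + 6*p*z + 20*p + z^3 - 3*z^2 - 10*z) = (3*p*z^2 + 27*p*z + 54*p - z^3 - 9*z^2 - 18*z)/(2*p*z^2 - 6*p*z - 20*p - z^3 + 3*z^2 + 10*z)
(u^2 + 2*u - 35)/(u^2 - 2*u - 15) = (u + 7)/(u + 3)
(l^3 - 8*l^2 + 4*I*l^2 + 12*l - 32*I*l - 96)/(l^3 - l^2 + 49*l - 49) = (l^3 + l^2*(-8 + 4*I) + l*(12 - 32*I) - 96)/(l^3 - l^2 + 49*l - 49)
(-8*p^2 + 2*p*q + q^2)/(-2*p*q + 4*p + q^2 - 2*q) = (4*p + q)/(q - 2)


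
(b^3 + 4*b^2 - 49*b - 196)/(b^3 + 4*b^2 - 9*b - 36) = (b^2 - 49)/(b^2 - 9)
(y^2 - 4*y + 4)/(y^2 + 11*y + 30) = (y^2 - 4*y + 4)/(y^2 + 11*y + 30)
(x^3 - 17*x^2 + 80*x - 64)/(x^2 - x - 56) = (x^2 - 9*x + 8)/(x + 7)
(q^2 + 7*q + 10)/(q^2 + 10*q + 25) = (q + 2)/(q + 5)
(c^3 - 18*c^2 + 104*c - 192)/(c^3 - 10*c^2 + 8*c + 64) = (c - 6)/(c + 2)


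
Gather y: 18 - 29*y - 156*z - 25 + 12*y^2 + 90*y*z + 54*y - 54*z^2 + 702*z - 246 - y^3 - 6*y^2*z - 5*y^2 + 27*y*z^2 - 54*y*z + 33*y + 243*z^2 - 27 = -y^3 + y^2*(7 - 6*z) + y*(27*z^2 + 36*z + 58) + 189*z^2 + 546*z - 280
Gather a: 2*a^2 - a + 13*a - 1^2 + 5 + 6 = 2*a^2 + 12*a + 10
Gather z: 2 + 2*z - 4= 2*z - 2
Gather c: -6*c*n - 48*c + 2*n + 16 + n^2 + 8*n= c*(-6*n - 48) + n^2 + 10*n + 16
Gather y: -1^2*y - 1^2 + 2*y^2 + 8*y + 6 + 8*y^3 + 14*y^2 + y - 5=8*y^3 + 16*y^2 + 8*y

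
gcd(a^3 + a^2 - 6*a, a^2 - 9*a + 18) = 1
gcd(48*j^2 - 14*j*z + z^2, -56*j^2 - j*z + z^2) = -8*j + z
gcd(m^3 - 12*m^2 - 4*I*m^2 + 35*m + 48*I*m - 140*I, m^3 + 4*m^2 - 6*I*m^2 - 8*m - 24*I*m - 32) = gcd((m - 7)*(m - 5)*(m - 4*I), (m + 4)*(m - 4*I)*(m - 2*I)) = m - 4*I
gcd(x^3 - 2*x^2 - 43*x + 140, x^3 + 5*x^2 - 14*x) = x + 7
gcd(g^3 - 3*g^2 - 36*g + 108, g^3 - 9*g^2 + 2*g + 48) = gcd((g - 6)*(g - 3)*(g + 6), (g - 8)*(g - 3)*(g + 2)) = g - 3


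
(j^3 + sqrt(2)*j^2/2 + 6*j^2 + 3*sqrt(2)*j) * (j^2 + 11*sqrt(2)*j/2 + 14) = j^5 + 6*j^4 + 6*sqrt(2)*j^4 + 39*j^3/2 + 36*sqrt(2)*j^3 + 7*sqrt(2)*j^2 + 117*j^2 + 42*sqrt(2)*j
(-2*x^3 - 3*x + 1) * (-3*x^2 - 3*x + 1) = 6*x^5 + 6*x^4 + 7*x^3 + 6*x^2 - 6*x + 1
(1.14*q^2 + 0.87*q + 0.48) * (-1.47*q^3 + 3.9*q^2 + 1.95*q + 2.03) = -1.6758*q^5 + 3.1671*q^4 + 4.9104*q^3 + 5.8827*q^2 + 2.7021*q + 0.9744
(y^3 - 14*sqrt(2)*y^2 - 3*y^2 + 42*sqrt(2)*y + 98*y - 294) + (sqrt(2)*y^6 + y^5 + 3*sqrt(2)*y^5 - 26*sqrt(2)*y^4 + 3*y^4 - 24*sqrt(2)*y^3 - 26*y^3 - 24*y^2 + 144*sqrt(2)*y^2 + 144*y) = sqrt(2)*y^6 + y^5 + 3*sqrt(2)*y^5 - 26*sqrt(2)*y^4 + 3*y^4 - 24*sqrt(2)*y^3 - 25*y^3 - 27*y^2 + 130*sqrt(2)*y^2 + 42*sqrt(2)*y + 242*y - 294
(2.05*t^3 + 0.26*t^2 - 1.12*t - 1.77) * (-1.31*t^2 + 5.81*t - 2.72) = -2.6855*t^5 + 11.5699*t^4 - 2.5982*t^3 - 4.8957*t^2 - 7.2373*t + 4.8144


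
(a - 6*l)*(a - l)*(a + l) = a^3 - 6*a^2*l - a*l^2 + 6*l^3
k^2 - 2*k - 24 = (k - 6)*(k + 4)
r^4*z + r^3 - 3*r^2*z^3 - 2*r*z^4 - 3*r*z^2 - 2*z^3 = (r - 2*z)*(r + z)^2*(r*z + 1)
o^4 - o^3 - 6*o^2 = o^2*(o - 3)*(o + 2)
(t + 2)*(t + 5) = t^2 + 7*t + 10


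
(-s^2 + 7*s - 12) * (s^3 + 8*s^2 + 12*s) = -s^5 - s^4 + 32*s^3 - 12*s^2 - 144*s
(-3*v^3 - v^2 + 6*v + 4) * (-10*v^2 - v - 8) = 30*v^5 + 13*v^4 - 35*v^3 - 38*v^2 - 52*v - 32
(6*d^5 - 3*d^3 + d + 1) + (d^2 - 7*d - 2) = 6*d^5 - 3*d^3 + d^2 - 6*d - 1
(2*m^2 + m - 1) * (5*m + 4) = 10*m^3 + 13*m^2 - m - 4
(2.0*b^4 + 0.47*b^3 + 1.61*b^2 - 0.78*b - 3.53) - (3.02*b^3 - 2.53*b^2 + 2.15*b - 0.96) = 2.0*b^4 - 2.55*b^3 + 4.14*b^2 - 2.93*b - 2.57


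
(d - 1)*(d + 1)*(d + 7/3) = d^3 + 7*d^2/3 - d - 7/3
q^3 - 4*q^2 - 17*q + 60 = (q - 5)*(q - 3)*(q + 4)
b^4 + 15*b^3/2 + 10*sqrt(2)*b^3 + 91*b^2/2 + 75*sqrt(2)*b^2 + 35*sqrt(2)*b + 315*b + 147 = (b + 1/2)*(b + 7)*(b + 3*sqrt(2))*(b + 7*sqrt(2))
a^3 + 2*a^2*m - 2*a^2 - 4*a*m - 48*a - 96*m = (a - 8)*(a + 6)*(a + 2*m)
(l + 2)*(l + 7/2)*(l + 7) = l^3 + 25*l^2/2 + 91*l/2 + 49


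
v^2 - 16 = (v - 4)*(v + 4)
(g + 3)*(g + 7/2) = g^2 + 13*g/2 + 21/2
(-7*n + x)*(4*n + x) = -28*n^2 - 3*n*x + x^2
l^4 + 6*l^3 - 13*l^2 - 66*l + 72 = (l - 3)*(l - 1)*(l + 4)*(l + 6)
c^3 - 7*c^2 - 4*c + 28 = (c - 7)*(c - 2)*(c + 2)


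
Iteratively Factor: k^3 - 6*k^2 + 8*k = (k - 2)*(k^2 - 4*k) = k*(k - 2)*(k - 4)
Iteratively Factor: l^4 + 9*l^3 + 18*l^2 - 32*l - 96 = (l + 4)*(l^3 + 5*l^2 - 2*l - 24) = (l - 2)*(l + 4)*(l^2 + 7*l + 12) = (l - 2)*(l + 3)*(l + 4)*(l + 4)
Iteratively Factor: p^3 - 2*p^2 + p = (p - 1)*(p^2 - p) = p*(p - 1)*(p - 1)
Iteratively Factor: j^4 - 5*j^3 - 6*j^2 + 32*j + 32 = (j + 2)*(j^3 - 7*j^2 + 8*j + 16) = (j - 4)*(j + 2)*(j^2 - 3*j - 4) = (j - 4)^2*(j + 2)*(j + 1)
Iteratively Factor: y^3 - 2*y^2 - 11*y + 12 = (y - 1)*(y^2 - y - 12) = (y - 1)*(y + 3)*(y - 4)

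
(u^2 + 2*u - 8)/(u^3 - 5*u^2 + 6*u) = (u + 4)/(u*(u - 3))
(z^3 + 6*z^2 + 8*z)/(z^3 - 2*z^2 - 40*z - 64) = z/(z - 8)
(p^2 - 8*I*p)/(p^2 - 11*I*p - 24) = p/(p - 3*I)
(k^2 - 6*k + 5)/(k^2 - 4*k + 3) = (k - 5)/(k - 3)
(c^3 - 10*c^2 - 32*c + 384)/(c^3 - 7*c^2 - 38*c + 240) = (c - 8)/(c - 5)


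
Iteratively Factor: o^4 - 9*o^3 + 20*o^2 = (o)*(o^3 - 9*o^2 + 20*o) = o*(o - 5)*(o^2 - 4*o) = o^2*(o - 5)*(o - 4)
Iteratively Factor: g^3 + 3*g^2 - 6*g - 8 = (g + 4)*(g^2 - g - 2) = (g - 2)*(g + 4)*(g + 1)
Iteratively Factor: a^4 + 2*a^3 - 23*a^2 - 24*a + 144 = (a - 3)*(a^3 + 5*a^2 - 8*a - 48) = (a - 3)*(a + 4)*(a^2 + a - 12) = (a - 3)^2*(a + 4)*(a + 4)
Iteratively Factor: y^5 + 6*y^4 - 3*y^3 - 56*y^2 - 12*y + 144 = (y + 3)*(y^4 + 3*y^3 - 12*y^2 - 20*y + 48) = (y - 2)*(y + 3)*(y^3 + 5*y^2 - 2*y - 24) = (y - 2)*(y + 3)*(y + 4)*(y^2 + y - 6) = (y - 2)*(y + 3)^2*(y + 4)*(y - 2)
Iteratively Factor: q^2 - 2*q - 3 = (q + 1)*(q - 3)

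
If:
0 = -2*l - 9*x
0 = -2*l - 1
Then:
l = -1/2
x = 1/9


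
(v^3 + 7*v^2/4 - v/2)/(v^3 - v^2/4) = (v + 2)/v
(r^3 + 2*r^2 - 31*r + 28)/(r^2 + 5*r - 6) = (r^2 + 3*r - 28)/(r + 6)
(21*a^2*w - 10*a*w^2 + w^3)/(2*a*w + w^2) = (21*a^2 - 10*a*w + w^2)/(2*a + w)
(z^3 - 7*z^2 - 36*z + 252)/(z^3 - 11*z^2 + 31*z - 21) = (z^2 - 36)/(z^2 - 4*z + 3)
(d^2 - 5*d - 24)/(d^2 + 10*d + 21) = (d - 8)/(d + 7)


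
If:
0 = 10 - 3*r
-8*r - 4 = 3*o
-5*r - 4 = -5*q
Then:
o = -92/9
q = 62/15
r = 10/3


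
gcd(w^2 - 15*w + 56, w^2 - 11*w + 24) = w - 8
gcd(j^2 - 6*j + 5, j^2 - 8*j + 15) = j - 5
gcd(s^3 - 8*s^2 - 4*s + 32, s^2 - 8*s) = s - 8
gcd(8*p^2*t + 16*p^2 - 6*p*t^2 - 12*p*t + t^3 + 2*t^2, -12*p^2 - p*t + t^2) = 4*p - t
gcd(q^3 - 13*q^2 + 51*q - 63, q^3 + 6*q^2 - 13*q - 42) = q - 3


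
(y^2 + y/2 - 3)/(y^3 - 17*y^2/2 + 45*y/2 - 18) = (y + 2)/(y^2 - 7*y + 12)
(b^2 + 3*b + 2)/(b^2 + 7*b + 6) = (b + 2)/(b + 6)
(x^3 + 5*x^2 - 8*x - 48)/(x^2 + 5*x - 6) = (x^3 + 5*x^2 - 8*x - 48)/(x^2 + 5*x - 6)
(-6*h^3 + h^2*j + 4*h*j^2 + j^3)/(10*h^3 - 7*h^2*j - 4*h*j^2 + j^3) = (-3*h - j)/(5*h - j)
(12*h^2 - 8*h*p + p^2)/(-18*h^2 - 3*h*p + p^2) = (-2*h + p)/(3*h + p)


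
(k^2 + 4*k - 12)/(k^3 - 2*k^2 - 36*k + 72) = 1/(k - 6)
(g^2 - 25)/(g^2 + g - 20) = (g - 5)/(g - 4)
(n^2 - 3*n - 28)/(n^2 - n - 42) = (n + 4)/(n + 6)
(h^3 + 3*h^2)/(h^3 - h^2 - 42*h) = h*(h + 3)/(h^2 - h - 42)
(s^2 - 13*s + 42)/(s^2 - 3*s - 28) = (s - 6)/(s + 4)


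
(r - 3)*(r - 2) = r^2 - 5*r + 6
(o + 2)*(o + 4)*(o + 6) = o^3 + 12*o^2 + 44*o + 48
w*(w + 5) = w^2 + 5*w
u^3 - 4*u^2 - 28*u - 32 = (u - 8)*(u + 2)^2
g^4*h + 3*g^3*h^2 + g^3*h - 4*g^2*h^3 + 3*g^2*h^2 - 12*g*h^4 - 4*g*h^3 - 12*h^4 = (g - 2*h)*(g + 2*h)*(g + 3*h)*(g*h + h)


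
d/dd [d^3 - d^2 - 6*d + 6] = 3*d^2 - 2*d - 6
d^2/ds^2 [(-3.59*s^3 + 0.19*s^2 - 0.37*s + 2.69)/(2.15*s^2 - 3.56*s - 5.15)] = (-2.8421709430404e-14*s^5 + 5.6843418860808e-14*s^4 - 171.009128*s^3 - 307.68456*s^2 - 719.41116*s + 151.399728)/(9.938375*s^6 - 49.3683*s^5 + 10.327095*s^4 + 191.390584*s^3 - 24.736995*s^2 - 283.2603*s - 136.590875)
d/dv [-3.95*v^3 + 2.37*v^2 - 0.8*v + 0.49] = -11.85*v^2 + 4.74*v - 0.8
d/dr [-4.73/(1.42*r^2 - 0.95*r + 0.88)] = (13.4332*r - 4.4935)/(1.42*r^2 - 0.95*r + 0.88)^2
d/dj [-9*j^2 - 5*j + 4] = -18*j - 5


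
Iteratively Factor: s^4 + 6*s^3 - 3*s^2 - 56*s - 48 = (s + 4)*(s^3 + 2*s^2 - 11*s - 12) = (s + 4)^2*(s^2 - 2*s - 3) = (s - 3)*(s + 4)^2*(s + 1)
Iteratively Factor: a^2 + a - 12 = (a + 4)*(a - 3)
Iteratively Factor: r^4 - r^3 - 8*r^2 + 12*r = (r - 2)*(r^3 + r^2 - 6*r) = r*(r - 2)*(r^2 + r - 6) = r*(r - 2)*(r + 3)*(r - 2)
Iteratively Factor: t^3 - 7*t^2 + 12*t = (t)*(t^2 - 7*t + 12) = t*(t - 3)*(t - 4)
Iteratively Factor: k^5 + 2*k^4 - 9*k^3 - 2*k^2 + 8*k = (k - 2)*(k^4 + 4*k^3 - k^2 - 4*k) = (k - 2)*(k + 4)*(k^3 - k) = (k - 2)*(k - 1)*(k + 4)*(k^2 + k) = k*(k - 2)*(k - 1)*(k + 4)*(k + 1)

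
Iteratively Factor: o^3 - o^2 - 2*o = (o - 2)*(o^2 + o) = o*(o - 2)*(o + 1)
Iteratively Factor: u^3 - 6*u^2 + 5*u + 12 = (u + 1)*(u^2 - 7*u + 12) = (u - 4)*(u + 1)*(u - 3)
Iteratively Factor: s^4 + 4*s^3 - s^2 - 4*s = (s + 4)*(s^3 - s) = (s + 1)*(s + 4)*(s^2 - s) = (s - 1)*(s + 1)*(s + 4)*(s)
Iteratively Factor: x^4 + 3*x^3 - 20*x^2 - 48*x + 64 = (x + 4)*(x^3 - x^2 - 16*x + 16) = (x - 1)*(x + 4)*(x^2 - 16) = (x - 1)*(x + 4)^2*(x - 4)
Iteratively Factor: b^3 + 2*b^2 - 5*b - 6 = (b + 3)*(b^2 - b - 2) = (b - 2)*(b + 3)*(b + 1)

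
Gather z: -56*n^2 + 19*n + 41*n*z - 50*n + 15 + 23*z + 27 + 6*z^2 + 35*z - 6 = -56*n^2 - 31*n + 6*z^2 + z*(41*n + 58) + 36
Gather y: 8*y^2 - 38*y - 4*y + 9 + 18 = 8*y^2 - 42*y + 27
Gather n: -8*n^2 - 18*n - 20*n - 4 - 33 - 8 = -8*n^2 - 38*n - 45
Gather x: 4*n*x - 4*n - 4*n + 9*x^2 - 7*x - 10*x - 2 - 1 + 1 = -8*n + 9*x^2 + x*(4*n - 17) - 2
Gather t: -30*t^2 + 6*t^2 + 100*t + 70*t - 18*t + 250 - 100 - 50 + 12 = -24*t^2 + 152*t + 112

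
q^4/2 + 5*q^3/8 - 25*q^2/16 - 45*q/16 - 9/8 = (q/2 + 1/2)*(q - 2)*(q + 3/4)*(q + 3/2)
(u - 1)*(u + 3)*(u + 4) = u^3 + 6*u^2 + 5*u - 12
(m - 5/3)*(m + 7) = m^2 + 16*m/3 - 35/3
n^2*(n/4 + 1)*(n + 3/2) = n^4/4 + 11*n^3/8 + 3*n^2/2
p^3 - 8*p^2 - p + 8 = (p - 8)*(p - 1)*(p + 1)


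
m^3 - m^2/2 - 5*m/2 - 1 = (m - 2)*(m + 1/2)*(m + 1)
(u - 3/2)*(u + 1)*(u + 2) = u^3 + 3*u^2/2 - 5*u/2 - 3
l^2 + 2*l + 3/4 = (l + 1/2)*(l + 3/2)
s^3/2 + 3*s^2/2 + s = s*(s/2 + 1/2)*(s + 2)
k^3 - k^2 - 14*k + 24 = (k - 3)*(k - 2)*(k + 4)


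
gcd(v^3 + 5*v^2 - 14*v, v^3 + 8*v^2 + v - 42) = v^2 + 5*v - 14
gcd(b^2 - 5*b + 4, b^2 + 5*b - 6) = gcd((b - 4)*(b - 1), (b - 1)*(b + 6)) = b - 1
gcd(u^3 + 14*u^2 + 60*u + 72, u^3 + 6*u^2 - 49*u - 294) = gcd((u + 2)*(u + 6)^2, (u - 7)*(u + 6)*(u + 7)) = u + 6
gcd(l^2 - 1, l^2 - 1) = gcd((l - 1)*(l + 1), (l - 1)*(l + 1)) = l^2 - 1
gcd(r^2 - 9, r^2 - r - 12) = r + 3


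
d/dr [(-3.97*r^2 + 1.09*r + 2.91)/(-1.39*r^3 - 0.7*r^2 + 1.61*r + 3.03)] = (-5.5183*r^4 + 3.0302*r^3 + 6.506*r^2 - 19.9842*r - 1.3824)/(1.9321*r^6 + 1.946*r^5 - 3.9858*r^4 - 10.6774*r^3 - 1.6499*r^2 + 9.7566*r + 9.1809)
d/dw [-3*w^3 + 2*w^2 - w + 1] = -9*w^2 + 4*w - 1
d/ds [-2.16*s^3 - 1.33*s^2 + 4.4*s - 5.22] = -6.48*s^2 - 2.66*s + 4.4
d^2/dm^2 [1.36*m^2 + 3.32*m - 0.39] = 2.72000000000000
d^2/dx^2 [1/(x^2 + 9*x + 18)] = 2*(-x^2 - 9*x + (2*x + 9)^2 - 18)/(x^2 + 9*x + 18)^3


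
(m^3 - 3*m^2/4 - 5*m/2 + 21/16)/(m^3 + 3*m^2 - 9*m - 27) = (16*m^3 - 12*m^2 - 40*m + 21)/(16*(m^3 + 3*m^2 - 9*m - 27))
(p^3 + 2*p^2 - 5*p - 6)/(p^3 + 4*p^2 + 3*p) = (p - 2)/p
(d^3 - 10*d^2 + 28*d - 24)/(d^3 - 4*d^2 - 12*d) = (d^2 - 4*d + 4)/(d*(d + 2))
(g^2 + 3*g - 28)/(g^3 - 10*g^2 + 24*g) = (g + 7)/(g*(g - 6))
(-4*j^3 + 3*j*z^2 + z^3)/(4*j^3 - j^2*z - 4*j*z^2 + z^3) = (4*j^2 + 4*j*z + z^2)/(-4*j^2 - 3*j*z + z^2)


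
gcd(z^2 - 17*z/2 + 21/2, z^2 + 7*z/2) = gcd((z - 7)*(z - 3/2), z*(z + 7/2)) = 1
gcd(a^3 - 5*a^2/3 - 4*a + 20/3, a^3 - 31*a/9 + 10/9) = a^2 + a/3 - 10/3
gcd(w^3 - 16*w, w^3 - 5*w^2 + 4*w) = w^2 - 4*w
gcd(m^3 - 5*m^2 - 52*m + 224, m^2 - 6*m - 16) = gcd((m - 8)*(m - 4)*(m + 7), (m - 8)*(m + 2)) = m - 8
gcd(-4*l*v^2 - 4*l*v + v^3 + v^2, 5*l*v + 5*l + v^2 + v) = v + 1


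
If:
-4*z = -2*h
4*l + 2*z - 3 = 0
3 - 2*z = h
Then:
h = 3/2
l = 3/8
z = 3/4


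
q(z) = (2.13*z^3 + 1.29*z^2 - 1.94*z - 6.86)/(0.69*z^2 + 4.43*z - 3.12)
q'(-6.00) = -110.39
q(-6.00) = 84.13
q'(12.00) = 2.75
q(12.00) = 25.68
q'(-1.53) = -0.81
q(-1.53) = 1.03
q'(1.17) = 5.91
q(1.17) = -1.31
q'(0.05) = 4.35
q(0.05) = 2.40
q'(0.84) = 34.18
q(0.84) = -5.81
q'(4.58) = 2.23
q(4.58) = 6.82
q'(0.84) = 34.18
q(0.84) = -5.81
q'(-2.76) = -3.70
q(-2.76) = 3.61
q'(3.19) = 2.07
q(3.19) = 3.84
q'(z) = (-1.38*z - 4.43)*(2.13*z^3 + 1.29*z^2 - 1.94*z - 6.86)/(0.69*z^2 + 4.43*z - 3.12)^2 + (6.39*z^2 + 2.58*z - 1.94)/(0.69*z^2 + 4.43*z - 3.12)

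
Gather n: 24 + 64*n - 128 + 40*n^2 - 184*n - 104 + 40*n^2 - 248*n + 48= 80*n^2 - 368*n - 160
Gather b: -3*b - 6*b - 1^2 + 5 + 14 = 18 - 9*b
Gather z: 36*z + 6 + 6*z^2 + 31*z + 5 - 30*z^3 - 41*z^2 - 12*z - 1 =-30*z^3 - 35*z^2 + 55*z + 10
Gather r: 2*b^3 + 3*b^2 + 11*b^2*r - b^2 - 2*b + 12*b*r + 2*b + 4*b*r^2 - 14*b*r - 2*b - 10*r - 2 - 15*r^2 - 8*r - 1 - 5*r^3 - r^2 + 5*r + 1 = 2*b^3 + 2*b^2 - 2*b - 5*r^3 + r^2*(4*b - 16) + r*(11*b^2 - 2*b - 13) - 2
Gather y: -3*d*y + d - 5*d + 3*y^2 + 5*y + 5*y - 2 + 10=-4*d + 3*y^2 + y*(10 - 3*d) + 8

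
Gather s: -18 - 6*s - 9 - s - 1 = -7*s - 28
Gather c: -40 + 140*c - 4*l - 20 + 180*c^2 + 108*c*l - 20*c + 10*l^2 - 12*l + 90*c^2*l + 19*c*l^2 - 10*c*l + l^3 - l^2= c^2*(90*l + 180) + c*(19*l^2 + 98*l + 120) + l^3 + 9*l^2 - 16*l - 60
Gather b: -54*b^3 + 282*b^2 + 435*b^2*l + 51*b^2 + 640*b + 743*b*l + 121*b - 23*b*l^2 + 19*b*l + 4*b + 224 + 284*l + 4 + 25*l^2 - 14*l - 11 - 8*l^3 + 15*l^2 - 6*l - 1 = -54*b^3 + b^2*(435*l + 333) + b*(-23*l^2 + 762*l + 765) - 8*l^3 + 40*l^2 + 264*l + 216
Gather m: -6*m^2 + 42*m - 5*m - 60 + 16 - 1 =-6*m^2 + 37*m - 45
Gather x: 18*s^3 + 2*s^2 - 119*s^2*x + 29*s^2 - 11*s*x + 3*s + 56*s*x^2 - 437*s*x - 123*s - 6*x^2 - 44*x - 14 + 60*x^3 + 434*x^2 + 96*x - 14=18*s^3 + 31*s^2 - 120*s + 60*x^3 + x^2*(56*s + 428) + x*(-119*s^2 - 448*s + 52) - 28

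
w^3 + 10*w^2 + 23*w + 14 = (w + 1)*(w + 2)*(w + 7)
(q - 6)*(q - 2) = q^2 - 8*q + 12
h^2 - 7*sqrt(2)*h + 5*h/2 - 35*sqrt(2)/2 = (h + 5/2)*(h - 7*sqrt(2))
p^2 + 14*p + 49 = (p + 7)^2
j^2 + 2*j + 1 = (j + 1)^2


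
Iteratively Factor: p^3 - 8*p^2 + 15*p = (p - 5)*(p^2 - 3*p) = p*(p - 5)*(p - 3)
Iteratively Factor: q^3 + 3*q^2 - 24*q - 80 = (q - 5)*(q^2 + 8*q + 16) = (q - 5)*(q + 4)*(q + 4)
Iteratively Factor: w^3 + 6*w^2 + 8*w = (w + 4)*(w^2 + 2*w) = w*(w + 4)*(w + 2)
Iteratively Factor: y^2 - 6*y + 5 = (y - 1)*(y - 5)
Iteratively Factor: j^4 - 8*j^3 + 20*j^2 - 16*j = (j - 2)*(j^3 - 6*j^2 + 8*j) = (j - 2)^2*(j^2 - 4*j) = (j - 4)*(j - 2)^2*(j)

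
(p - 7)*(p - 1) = p^2 - 8*p + 7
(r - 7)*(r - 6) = r^2 - 13*r + 42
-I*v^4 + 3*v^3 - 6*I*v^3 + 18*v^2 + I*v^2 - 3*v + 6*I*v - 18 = (v + 1)*(v + 6)*(v + 3*I)*(-I*v + I)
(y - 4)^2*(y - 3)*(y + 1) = y^4 - 10*y^3 + 29*y^2 - 8*y - 48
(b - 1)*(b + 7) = b^2 + 6*b - 7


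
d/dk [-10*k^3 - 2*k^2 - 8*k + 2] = -30*k^2 - 4*k - 8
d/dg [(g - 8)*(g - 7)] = 2*g - 15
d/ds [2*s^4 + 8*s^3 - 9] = 8*s^2*(s + 3)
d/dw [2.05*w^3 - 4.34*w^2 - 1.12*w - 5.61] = 6.15*w^2 - 8.68*w - 1.12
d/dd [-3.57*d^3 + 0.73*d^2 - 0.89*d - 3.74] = -10.71*d^2 + 1.46*d - 0.89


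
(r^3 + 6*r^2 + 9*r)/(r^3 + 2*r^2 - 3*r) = (r + 3)/(r - 1)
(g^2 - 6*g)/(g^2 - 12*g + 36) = g/(g - 6)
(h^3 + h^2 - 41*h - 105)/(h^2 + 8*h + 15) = h - 7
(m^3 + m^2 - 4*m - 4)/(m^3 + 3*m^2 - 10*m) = (m^2 + 3*m + 2)/(m*(m + 5))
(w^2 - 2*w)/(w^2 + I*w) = (w - 2)/(w + I)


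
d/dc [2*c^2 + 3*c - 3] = 4*c + 3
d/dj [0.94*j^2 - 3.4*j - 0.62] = 1.88*j - 3.4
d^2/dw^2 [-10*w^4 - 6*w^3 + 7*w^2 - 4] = -120*w^2 - 36*w + 14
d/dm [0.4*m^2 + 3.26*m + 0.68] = 0.8*m + 3.26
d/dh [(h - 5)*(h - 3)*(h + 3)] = 3*h^2 - 10*h - 9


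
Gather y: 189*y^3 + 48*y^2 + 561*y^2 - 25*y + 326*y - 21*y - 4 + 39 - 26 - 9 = 189*y^3 + 609*y^2 + 280*y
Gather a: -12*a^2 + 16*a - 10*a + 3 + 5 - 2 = -12*a^2 + 6*a + 6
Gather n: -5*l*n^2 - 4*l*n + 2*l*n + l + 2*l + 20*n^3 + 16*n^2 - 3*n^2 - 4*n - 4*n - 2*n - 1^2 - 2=3*l + 20*n^3 + n^2*(13 - 5*l) + n*(-2*l - 10) - 3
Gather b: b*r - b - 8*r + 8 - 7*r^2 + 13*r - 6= b*(r - 1) - 7*r^2 + 5*r + 2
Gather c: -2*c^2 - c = -2*c^2 - c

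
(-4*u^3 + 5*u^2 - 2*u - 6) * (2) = -8*u^3 + 10*u^2 - 4*u - 12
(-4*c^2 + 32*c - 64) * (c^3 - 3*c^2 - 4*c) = -4*c^5 + 44*c^4 - 144*c^3 + 64*c^2 + 256*c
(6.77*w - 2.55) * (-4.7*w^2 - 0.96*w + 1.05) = -31.819*w^3 + 5.4858*w^2 + 9.5565*w - 2.6775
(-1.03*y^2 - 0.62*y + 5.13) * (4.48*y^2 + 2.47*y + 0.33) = -4.6144*y^4 - 5.3217*y^3 + 21.1111*y^2 + 12.4665*y + 1.6929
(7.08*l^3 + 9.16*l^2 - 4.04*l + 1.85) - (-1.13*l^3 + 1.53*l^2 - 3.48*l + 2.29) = 8.21*l^3 + 7.63*l^2 - 0.56*l - 0.44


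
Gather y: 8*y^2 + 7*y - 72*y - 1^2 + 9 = 8*y^2 - 65*y + 8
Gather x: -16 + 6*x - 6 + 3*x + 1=9*x - 21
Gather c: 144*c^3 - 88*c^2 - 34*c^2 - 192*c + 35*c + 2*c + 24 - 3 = 144*c^3 - 122*c^2 - 155*c + 21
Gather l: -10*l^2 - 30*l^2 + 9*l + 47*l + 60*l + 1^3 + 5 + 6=-40*l^2 + 116*l + 12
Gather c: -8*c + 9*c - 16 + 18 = c + 2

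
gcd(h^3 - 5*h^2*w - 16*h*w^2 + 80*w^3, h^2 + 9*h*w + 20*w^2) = h + 4*w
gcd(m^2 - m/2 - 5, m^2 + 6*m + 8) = m + 2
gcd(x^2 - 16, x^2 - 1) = 1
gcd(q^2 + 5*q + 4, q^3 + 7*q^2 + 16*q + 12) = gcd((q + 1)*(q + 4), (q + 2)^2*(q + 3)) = 1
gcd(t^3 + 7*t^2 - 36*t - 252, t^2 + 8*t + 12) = t + 6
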